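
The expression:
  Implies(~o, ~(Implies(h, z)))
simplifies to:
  o | (h & ~z)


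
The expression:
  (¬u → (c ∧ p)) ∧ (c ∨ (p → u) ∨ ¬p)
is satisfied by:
  {u: True, p: True, c: True}
  {u: True, p: True, c: False}
  {u: True, c: True, p: False}
  {u: True, c: False, p: False}
  {p: True, c: True, u: False}


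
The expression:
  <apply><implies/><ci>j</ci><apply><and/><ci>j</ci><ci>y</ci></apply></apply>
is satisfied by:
  {y: True, j: False}
  {j: False, y: False}
  {j: True, y: True}


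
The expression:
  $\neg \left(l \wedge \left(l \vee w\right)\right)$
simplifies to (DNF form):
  $\neg l$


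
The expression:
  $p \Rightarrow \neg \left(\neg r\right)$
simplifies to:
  $r \vee \neg p$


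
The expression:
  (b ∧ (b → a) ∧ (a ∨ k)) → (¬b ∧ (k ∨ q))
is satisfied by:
  {a: False, b: False}
  {b: True, a: False}
  {a: True, b: False}


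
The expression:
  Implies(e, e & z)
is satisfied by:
  {z: True, e: False}
  {e: False, z: False}
  {e: True, z: True}


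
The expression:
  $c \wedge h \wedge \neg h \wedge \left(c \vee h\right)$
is never true.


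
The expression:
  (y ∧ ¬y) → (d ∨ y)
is always true.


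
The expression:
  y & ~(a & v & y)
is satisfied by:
  {y: True, v: False, a: False}
  {a: True, y: True, v: False}
  {v: True, y: True, a: False}


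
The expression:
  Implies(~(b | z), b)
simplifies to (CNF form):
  b | z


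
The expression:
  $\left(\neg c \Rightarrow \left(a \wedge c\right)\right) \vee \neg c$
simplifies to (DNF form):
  $\text{True}$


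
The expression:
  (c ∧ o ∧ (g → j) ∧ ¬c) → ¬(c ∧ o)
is always true.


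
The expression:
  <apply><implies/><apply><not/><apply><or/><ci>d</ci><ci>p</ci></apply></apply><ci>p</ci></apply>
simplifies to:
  <apply><or/><ci>d</ci><ci>p</ci></apply>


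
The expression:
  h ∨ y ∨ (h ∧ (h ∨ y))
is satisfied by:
  {y: True, h: True}
  {y: True, h: False}
  {h: True, y: False}


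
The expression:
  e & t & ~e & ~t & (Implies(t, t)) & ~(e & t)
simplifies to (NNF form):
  False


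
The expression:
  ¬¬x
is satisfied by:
  {x: True}


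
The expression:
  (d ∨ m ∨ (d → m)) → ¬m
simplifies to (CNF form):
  ¬m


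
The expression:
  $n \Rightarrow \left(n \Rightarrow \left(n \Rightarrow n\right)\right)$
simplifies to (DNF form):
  $\text{True}$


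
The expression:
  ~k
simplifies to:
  ~k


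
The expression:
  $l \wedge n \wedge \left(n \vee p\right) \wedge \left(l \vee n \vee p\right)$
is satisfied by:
  {n: True, l: True}


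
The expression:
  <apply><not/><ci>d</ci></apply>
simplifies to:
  <apply><not/><ci>d</ci></apply>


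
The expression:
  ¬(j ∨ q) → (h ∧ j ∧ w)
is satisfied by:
  {q: True, j: True}
  {q: True, j: False}
  {j: True, q: False}


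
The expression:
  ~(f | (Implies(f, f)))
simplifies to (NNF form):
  False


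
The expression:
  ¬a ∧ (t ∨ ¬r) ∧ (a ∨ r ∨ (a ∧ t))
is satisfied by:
  {t: True, r: True, a: False}


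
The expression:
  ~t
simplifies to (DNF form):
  ~t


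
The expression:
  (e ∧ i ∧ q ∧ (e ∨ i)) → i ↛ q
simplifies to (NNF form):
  ¬e ∨ ¬i ∨ ¬q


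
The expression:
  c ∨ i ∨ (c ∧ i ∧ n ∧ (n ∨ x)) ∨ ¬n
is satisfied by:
  {i: True, c: True, n: False}
  {i: True, c: False, n: False}
  {c: True, i: False, n: False}
  {i: False, c: False, n: False}
  {i: True, n: True, c: True}
  {i: True, n: True, c: False}
  {n: True, c: True, i: False}


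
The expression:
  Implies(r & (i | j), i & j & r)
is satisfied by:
  {j: False, r: False, i: False}
  {i: True, j: False, r: False}
  {j: True, i: False, r: False}
  {i: True, j: True, r: False}
  {r: True, i: False, j: False}
  {r: True, i: True, j: True}


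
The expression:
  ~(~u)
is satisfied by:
  {u: True}


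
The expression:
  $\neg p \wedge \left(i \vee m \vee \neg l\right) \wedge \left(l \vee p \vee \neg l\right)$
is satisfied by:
  {i: True, m: True, p: False, l: False}
  {i: True, p: False, l: False, m: False}
  {m: True, p: False, l: False, i: False}
  {m: False, p: False, l: False, i: False}
  {i: True, l: True, m: True, p: False}
  {i: True, l: True, m: False, p: False}
  {l: True, m: True, i: False, p: False}


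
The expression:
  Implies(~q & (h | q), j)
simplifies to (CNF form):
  j | q | ~h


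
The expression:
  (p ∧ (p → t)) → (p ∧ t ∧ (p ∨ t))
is always true.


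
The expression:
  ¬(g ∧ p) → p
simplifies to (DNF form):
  p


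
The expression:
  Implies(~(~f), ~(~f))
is always true.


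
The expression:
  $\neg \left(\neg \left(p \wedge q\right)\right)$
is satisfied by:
  {p: True, q: True}


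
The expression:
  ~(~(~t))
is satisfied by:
  {t: False}


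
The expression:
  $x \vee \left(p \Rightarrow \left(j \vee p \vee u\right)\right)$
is always true.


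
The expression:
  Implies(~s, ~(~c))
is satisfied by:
  {c: True, s: True}
  {c: True, s: False}
  {s: True, c: False}


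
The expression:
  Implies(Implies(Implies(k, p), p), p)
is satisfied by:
  {p: True, k: False}
  {k: False, p: False}
  {k: True, p: True}


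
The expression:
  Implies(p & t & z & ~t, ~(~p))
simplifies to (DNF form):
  True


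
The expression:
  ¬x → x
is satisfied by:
  {x: True}


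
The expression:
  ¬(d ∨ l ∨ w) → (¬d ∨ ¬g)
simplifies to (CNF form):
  True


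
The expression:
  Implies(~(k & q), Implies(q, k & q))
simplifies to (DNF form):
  k | ~q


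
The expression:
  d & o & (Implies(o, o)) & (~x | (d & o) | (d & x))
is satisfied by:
  {d: True, o: True}


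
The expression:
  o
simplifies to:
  o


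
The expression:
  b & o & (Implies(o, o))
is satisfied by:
  {b: True, o: True}


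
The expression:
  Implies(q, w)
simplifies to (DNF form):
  w | ~q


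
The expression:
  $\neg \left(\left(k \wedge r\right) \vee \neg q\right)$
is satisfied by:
  {q: True, k: False, r: False}
  {r: True, q: True, k: False}
  {k: True, q: True, r: False}


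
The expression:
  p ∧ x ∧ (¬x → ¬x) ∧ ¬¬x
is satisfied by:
  {p: True, x: True}


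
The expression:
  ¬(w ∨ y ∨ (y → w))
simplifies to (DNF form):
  False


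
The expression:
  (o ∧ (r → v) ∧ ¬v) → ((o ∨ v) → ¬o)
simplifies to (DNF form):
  r ∨ v ∨ ¬o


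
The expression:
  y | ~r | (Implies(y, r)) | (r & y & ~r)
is always true.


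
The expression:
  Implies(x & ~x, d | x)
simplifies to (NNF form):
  True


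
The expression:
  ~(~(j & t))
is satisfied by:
  {t: True, j: True}


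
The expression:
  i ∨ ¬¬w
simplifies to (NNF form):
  i ∨ w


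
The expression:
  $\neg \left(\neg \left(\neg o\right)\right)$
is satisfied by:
  {o: False}


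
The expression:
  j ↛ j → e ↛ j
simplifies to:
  True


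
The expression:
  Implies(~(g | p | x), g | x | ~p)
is always true.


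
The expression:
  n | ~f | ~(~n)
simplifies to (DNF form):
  n | ~f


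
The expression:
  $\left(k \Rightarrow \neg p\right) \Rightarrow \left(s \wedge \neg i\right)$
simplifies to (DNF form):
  $\left(k \wedge p\right) \vee \left(s \wedge \neg i\right) \vee \left(k \wedge p \wedge s\right) \vee \left(k \wedge p \wedge \neg i\right) \vee \left(k \wedge s \wedge \neg i\right) \vee \left(p \wedge s \wedge \neg i\right) \vee \left(k \wedge p \wedge s \wedge \neg i\right)$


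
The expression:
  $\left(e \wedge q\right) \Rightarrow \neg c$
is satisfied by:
  {c: False, q: False, e: False}
  {e: True, c: False, q: False}
  {q: True, c: False, e: False}
  {e: True, q: True, c: False}
  {c: True, e: False, q: False}
  {e: True, c: True, q: False}
  {q: True, c: True, e: False}


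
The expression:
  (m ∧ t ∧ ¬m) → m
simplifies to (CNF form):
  True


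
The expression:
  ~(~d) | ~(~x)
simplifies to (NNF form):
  d | x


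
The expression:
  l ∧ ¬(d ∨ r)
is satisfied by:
  {l: True, d: False, r: False}


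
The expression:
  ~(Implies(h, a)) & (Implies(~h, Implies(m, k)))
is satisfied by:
  {h: True, a: False}


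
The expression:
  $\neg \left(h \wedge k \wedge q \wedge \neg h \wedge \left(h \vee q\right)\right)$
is always true.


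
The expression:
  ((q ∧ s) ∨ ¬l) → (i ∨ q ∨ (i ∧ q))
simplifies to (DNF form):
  i ∨ l ∨ q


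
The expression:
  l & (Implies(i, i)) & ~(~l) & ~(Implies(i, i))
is never true.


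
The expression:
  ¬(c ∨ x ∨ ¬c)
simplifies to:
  False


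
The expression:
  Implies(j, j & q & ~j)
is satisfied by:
  {j: False}


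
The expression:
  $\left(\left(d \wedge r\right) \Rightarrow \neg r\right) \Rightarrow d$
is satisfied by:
  {d: True}


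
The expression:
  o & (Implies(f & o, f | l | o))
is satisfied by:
  {o: True}


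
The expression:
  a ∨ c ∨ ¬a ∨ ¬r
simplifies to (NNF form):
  True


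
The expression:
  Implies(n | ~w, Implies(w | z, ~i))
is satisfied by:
  {z: False, w: False, i: False, n: False}
  {n: True, z: False, w: False, i: False}
  {w: True, n: False, z: False, i: False}
  {n: True, w: True, z: False, i: False}
  {z: True, n: False, w: False, i: False}
  {n: True, z: True, w: False, i: False}
  {w: True, z: True, n: False, i: False}
  {n: True, w: True, z: True, i: False}
  {i: True, n: False, z: False, w: False}
  {i: True, n: True, z: False, w: False}
  {i: True, w: True, n: False, z: False}
  {i: True, w: True, z: True, n: False}


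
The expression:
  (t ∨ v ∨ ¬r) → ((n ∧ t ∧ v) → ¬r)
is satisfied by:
  {v: False, t: False, n: False, r: False}
  {r: True, v: False, t: False, n: False}
  {n: True, v: False, t: False, r: False}
  {r: True, n: True, v: False, t: False}
  {t: True, r: False, v: False, n: False}
  {r: True, t: True, v: False, n: False}
  {n: True, t: True, r: False, v: False}
  {r: True, n: True, t: True, v: False}
  {v: True, n: False, t: False, r: False}
  {r: True, v: True, n: False, t: False}
  {n: True, v: True, r: False, t: False}
  {r: True, n: True, v: True, t: False}
  {t: True, v: True, n: False, r: False}
  {r: True, t: True, v: True, n: False}
  {n: True, t: True, v: True, r: False}


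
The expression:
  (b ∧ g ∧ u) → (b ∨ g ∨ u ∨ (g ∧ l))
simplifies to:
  True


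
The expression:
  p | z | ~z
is always true.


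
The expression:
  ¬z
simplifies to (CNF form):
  ¬z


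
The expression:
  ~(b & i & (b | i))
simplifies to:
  ~b | ~i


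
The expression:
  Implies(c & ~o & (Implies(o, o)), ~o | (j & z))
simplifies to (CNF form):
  True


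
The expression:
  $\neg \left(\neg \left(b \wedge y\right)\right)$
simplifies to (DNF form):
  $b \wedge y$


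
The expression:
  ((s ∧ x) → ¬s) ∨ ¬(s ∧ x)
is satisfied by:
  {s: False, x: False}
  {x: True, s: False}
  {s: True, x: False}


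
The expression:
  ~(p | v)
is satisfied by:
  {v: False, p: False}


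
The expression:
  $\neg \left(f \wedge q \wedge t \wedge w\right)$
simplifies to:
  $\neg f \vee \neg q \vee \neg t \vee \neg w$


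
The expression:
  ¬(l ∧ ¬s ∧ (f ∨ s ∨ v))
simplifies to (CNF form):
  (s ∨ ¬f ∨ ¬l) ∧ (s ∨ ¬l ∨ ¬v)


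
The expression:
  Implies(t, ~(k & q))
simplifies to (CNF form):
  ~k | ~q | ~t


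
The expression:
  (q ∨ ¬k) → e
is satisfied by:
  {k: True, e: True, q: False}
  {e: True, q: False, k: False}
  {k: True, e: True, q: True}
  {e: True, q: True, k: False}
  {k: True, q: False, e: False}


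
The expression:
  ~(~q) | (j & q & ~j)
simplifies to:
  q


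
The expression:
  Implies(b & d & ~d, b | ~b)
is always true.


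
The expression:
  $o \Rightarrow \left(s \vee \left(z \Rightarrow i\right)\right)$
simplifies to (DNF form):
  $i \vee s \vee \neg o \vee \neg z$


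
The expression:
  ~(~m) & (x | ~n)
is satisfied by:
  {m: True, x: True, n: False}
  {m: True, n: False, x: False}
  {m: True, x: True, n: True}


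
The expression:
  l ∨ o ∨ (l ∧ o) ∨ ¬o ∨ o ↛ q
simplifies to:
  True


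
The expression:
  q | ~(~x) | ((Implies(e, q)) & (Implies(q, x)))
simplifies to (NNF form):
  q | x | ~e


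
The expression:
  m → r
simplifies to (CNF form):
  r ∨ ¬m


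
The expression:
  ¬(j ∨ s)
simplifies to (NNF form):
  ¬j ∧ ¬s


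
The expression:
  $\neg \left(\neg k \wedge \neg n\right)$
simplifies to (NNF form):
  $k \vee n$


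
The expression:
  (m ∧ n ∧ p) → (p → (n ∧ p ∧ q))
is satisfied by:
  {q: True, p: False, m: False, n: False}
  {q: False, p: False, m: False, n: False}
  {n: True, q: True, p: False, m: False}
  {n: True, q: False, p: False, m: False}
  {q: True, m: True, n: False, p: False}
  {m: True, n: False, p: False, q: False}
  {n: True, m: True, q: True, p: False}
  {n: True, m: True, q: False, p: False}
  {q: True, p: True, n: False, m: False}
  {p: True, n: False, m: False, q: False}
  {q: True, n: True, p: True, m: False}
  {n: True, p: True, q: False, m: False}
  {q: True, m: True, p: True, n: False}
  {m: True, p: True, n: False, q: False}
  {n: True, m: True, p: True, q: True}


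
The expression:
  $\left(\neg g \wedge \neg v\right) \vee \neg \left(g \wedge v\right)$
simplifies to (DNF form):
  $\neg g \vee \neg v$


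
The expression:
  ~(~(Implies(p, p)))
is always true.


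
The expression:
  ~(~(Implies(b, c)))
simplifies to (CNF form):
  c | ~b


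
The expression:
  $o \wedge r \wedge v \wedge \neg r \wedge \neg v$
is never true.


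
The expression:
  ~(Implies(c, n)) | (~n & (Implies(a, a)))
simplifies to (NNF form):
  ~n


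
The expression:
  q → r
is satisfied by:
  {r: True, q: False}
  {q: False, r: False}
  {q: True, r: True}


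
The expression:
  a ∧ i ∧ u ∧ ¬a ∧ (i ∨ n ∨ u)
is never true.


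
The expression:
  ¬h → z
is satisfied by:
  {z: True, h: True}
  {z: True, h: False}
  {h: True, z: False}


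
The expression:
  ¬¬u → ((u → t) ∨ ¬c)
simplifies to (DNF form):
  t ∨ ¬c ∨ ¬u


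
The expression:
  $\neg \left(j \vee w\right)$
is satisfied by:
  {w: False, j: False}


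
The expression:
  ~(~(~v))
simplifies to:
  ~v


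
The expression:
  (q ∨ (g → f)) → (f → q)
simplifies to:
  q ∨ ¬f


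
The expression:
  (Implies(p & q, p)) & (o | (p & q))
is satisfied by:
  {o: True, p: True, q: True}
  {o: True, p: True, q: False}
  {o: True, q: True, p: False}
  {o: True, q: False, p: False}
  {p: True, q: True, o: False}


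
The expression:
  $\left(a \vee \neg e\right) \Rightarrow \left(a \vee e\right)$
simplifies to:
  $a \vee e$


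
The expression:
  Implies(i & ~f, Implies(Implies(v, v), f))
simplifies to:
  f | ~i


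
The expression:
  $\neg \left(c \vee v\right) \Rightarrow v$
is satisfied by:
  {c: True, v: True}
  {c: True, v: False}
  {v: True, c: False}


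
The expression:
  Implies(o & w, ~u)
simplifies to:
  ~o | ~u | ~w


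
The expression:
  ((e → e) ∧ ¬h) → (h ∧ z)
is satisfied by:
  {h: True}


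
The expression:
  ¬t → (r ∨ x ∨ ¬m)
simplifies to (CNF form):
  r ∨ t ∨ x ∨ ¬m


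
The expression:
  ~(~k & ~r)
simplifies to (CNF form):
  k | r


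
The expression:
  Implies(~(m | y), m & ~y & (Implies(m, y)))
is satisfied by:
  {y: True, m: True}
  {y: True, m: False}
  {m: True, y: False}


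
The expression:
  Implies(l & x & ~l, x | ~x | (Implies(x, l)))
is always true.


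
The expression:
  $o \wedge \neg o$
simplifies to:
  $\text{False}$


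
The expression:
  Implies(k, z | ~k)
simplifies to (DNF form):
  z | ~k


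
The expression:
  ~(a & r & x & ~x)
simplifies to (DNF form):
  True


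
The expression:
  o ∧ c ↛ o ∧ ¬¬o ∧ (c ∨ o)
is never true.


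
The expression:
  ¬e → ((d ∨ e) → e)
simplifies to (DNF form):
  e ∨ ¬d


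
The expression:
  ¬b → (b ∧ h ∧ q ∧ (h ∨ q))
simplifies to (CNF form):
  b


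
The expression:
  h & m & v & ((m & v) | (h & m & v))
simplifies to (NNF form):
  h & m & v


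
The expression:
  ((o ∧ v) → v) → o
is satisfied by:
  {o: True}


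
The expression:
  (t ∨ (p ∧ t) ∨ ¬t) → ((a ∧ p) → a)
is always true.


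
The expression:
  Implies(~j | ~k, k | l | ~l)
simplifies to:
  True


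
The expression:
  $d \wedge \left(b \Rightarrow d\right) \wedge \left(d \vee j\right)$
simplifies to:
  $d$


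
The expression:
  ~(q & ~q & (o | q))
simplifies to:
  True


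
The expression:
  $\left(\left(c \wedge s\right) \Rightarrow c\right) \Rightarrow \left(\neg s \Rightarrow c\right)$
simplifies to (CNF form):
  $c \vee s$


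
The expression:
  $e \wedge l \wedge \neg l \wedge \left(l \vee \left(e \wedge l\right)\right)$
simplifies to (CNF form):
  $\text{False}$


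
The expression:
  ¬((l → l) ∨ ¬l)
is never true.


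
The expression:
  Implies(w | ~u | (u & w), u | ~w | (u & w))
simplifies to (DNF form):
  u | ~w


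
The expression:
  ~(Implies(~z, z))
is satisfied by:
  {z: False}


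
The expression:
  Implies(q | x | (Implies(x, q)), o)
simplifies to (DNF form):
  o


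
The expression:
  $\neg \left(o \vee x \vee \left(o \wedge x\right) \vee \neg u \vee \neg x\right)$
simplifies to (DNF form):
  $\text{False}$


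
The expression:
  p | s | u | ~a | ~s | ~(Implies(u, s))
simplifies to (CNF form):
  True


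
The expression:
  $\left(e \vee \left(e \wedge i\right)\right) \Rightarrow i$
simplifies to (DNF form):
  $i \vee \neg e$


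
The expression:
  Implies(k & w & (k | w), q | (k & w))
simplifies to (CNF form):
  True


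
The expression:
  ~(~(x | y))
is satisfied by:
  {y: True, x: True}
  {y: True, x: False}
  {x: True, y: False}


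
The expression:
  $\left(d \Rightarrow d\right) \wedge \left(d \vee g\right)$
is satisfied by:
  {d: True, g: True}
  {d: True, g: False}
  {g: True, d: False}


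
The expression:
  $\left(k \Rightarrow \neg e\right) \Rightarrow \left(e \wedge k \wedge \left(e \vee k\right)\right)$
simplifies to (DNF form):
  $e \wedge k$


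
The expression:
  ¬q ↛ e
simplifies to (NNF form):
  e ∨ ¬q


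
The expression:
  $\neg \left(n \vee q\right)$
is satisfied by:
  {n: False, q: False}


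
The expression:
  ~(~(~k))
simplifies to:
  ~k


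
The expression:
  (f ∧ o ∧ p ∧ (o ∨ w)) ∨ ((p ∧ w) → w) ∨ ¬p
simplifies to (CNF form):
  True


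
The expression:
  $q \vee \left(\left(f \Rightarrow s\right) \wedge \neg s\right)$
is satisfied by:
  {q: True, s: False, f: False}
  {f: True, q: True, s: False}
  {q: True, s: True, f: False}
  {f: True, q: True, s: True}
  {f: False, s: False, q: False}


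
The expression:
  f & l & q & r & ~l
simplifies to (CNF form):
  False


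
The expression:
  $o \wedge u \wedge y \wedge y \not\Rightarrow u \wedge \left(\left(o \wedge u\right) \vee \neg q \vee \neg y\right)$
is never true.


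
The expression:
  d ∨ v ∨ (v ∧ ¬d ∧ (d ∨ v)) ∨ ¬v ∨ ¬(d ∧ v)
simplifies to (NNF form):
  True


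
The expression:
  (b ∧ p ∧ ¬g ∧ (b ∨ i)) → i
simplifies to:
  g ∨ i ∨ ¬b ∨ ¬p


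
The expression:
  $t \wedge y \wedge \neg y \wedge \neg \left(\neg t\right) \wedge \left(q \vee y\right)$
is never true.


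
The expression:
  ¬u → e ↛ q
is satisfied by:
  {u: True, e: True, q: False}
  {u: True, e: False, q: False}
  {q: True, u: True, e: True}
  {q: True, u: True, e: False}
  {e: True, q: False, u: False}


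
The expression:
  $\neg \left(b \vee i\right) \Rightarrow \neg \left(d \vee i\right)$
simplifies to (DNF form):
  $b \vee i \vee \neg d$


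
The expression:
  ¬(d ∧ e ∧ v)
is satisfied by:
  {v: False, d: False, e: False}
  {e: True, v: False, d: False}
  {d: True, v: False, e: False}
  {e: True, d: True, v: False}
  {v: True, e: False, d: False}
  {e: True, v: True, d: False}
  {d: True, v: True, e: False}


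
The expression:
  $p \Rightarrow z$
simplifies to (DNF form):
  $z \vee \neg p$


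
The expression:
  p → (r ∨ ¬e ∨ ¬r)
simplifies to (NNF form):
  True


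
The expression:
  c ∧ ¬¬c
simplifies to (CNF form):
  c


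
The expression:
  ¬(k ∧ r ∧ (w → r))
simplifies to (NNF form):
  ¬k ∨ ¬r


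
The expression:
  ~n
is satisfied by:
  {n: False}


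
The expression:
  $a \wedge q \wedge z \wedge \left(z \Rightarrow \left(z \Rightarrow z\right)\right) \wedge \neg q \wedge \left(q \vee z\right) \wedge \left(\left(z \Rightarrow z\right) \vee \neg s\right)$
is never true.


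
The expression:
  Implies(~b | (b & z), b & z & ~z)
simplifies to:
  b & ~z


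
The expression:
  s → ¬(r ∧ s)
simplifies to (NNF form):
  ¬r ∨ ¬s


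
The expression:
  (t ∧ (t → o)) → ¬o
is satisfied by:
  {o: False, t: False}
  {t: True, o: False}
  {o: True, t: False}


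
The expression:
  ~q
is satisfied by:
  {q: False}


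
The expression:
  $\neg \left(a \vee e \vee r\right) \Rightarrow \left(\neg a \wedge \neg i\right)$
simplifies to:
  $a \vee e \vee r \vee \neg i$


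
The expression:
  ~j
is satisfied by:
  {j: False}


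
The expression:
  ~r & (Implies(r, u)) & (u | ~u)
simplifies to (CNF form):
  ~r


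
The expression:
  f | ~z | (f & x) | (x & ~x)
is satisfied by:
  {f: True, z: False}
  {z: False, f: False}
  {z: True, f: True}


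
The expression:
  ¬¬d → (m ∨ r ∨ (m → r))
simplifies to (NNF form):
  True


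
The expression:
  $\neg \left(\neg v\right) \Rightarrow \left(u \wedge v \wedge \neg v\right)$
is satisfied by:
  {v: False}


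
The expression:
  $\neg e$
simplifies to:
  $\neg e$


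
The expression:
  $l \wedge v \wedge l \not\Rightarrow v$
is never true.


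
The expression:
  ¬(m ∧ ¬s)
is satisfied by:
  {s: True, m: False}
  {m: False, s: False}
  {m: True, s: True}


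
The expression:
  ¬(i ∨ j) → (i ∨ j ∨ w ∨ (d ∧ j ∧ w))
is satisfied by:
  {i: True, w: True, j: True}
  {i: True, w: True, j: False}
  {i: True, j: True, w: False}
  {i: True, j: False, w: False}
  {w: True, j: True, i: False}
  {w: True, j: False, i: False}
  {j: True, w: False, i: False}


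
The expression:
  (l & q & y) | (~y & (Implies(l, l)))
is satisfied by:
  {q: True, l: True, y: False}
  {q: True, l: False, y: False}
  {l: True, q: False, y: False}
  {q: False, l: False, y: False}
  {y: True, q: True, l: True}


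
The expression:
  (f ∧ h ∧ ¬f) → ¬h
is always true.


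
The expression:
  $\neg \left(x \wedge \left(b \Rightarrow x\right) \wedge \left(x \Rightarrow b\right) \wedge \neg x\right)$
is always true.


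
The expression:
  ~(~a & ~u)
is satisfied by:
  {a: True, u: True}
  {a: True, u: False}
  {u: True, a: False}


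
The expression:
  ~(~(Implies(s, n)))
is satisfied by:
  {n: True, s: False}
  {s: False, n: False}
  {s: True, n: True}


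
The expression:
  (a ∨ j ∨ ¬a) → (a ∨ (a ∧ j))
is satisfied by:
  {a: True}


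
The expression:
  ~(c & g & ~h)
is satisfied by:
  {h: True, g: False, c: False}
  {g: False, c: False, h: False}
  {h: True, c: True, g: False}
  {c: True, g: False, h: False}
  {h: True, g: True, c: False}
  {g: True, h: False, c: False}
  {h: True, c: True, g: True}


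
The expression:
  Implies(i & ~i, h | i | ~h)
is always true.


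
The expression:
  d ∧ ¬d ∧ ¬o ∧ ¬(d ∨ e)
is never true.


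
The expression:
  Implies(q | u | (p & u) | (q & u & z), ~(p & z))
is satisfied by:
  {u: False, p: False, z: False, q: False}
  {q: True, u: False, p: False, z: False}
  {u: True, q: False, p: False, z: False}
  {q: True, u: True, p: False, z: False}
  {z: True, q: False, u: False, p: False}
  {z: True, q: True, u: False, p: False}
  {z: True, u: True, q: False, p: False}
  {z: True, q: True, u: True, p: False}
  {p: True, z: False, u: False, q: False}
  {p: True, q: True, z: False, u: False}
  {p: True, u: True, z: False, q: False}
  {q: True, p: True, u: True, z: False}
  {p: True, z: True, q: False, u: False}


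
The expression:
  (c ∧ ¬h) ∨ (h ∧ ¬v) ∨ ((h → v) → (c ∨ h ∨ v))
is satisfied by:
  {c: True, v: True, h: True}
  {c: True, v: True, h: False}
  {c: True, h: True, v: False}
  {c: True, h: False, v: False}
  {v: True, h: True, c: False}
  {v: True, h: False, c: False}
  {h: True, v: False, c: False}


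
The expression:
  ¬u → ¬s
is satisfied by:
  {u: True, s: False}
  {s: False, u: False}
  {s: True, u: True}


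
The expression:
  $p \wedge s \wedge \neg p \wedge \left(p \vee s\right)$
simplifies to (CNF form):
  $\text{False}$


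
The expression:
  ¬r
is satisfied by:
  {r: False}


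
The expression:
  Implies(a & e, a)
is always true.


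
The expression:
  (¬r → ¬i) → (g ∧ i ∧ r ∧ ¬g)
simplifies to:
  i ∧ ¬r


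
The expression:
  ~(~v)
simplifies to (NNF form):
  v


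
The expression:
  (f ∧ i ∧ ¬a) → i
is always true.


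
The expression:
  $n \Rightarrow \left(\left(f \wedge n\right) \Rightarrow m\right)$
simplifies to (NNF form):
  $m \vee \neg f \vee \neg n$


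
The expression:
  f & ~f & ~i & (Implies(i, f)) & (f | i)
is never true.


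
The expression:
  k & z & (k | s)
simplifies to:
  k & z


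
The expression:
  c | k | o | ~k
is always true.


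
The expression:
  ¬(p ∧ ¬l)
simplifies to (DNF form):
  l ∨ ¬p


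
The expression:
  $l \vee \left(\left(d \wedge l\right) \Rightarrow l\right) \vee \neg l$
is always true.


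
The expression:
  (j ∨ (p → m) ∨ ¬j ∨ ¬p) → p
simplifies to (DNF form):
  p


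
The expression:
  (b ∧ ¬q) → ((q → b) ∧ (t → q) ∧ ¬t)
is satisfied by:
  {q: True, t: False, b: False}
  {t: False, b: False, q: False}
  {b: True, q: True, t: False}
  {b: True, t: False, q: False}
  {q: True, t: True, b: False}
  {t: True, q: False, b: False}
  {b: True, t: True, q: True}


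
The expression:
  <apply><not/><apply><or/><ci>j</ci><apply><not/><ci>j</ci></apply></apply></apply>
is never true.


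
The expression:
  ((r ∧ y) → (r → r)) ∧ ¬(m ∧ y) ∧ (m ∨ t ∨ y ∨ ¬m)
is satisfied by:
  {m: False, y: False}
  {y: True, m: False}
  {m: True, y: False}


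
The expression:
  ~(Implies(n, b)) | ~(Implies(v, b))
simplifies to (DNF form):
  (n & ~b) | (v & ~b)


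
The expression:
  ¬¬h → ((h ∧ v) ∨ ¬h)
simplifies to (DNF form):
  v ∨ ¬h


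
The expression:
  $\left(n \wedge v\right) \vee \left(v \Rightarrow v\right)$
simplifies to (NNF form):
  $\text{True}$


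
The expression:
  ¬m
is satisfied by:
  {m: False}


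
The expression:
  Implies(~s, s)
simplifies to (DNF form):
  s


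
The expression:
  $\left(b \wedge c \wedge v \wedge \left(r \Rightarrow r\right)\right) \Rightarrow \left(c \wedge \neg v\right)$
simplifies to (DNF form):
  $\neg b \vee \neg c \vee \neg v$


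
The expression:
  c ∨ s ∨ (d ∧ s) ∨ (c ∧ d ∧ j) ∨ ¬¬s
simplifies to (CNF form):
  c ∨ s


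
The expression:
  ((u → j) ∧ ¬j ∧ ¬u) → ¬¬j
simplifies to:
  j ∨ u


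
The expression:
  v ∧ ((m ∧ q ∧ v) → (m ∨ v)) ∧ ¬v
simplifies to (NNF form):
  False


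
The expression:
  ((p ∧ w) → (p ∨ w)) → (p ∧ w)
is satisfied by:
  {p: True, w: True}


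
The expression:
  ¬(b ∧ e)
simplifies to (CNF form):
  ¬b ∨ ¬e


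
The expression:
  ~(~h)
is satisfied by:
  {h: True}


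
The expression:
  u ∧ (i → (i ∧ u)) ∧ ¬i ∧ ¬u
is never true.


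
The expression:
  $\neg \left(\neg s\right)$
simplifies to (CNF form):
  $s$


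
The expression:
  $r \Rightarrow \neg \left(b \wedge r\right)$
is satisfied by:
  {b: False, r: False}
  {r: True, b: False}
  {b: True, r: False}


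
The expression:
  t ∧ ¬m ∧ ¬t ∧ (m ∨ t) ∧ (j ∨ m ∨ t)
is never true.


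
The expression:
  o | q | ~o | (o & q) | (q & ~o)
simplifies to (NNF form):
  True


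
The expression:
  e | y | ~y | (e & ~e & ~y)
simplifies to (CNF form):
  True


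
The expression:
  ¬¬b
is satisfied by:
  {b: True}


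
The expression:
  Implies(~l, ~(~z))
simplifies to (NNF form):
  l | z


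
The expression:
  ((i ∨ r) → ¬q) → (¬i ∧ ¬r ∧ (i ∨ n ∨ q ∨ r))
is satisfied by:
  {q: True, n: True, i: False, r: False}
  {q: True, i: False, n: False, r: False}
  {r: True, q: True, n: True, i: False}
  {r: True, q: True, i: False, n: False}
  {q: True, n: True, i: True, r: False}
  {q: True, i: True, n: False, r: False}
  {q: True, r: True, i: True, n: True}
  {q: True, r: True, i: True, n: False}
  {n: True, r: False, i: False, q: False}


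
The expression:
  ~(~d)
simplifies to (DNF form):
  d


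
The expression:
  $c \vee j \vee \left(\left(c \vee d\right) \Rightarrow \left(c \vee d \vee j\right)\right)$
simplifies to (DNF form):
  $\text{True}$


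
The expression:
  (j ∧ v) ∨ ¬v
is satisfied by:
  {j: True, v: False}
  {v: False, j: False}
  {v: True, j: True}


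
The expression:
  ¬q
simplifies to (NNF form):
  ¬q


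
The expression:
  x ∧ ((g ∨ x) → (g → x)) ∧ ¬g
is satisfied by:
  {x: True, g: False}


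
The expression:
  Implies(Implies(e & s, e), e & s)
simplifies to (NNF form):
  e & s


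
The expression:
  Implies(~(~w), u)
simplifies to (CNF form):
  u | ~w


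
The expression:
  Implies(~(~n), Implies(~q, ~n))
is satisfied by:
  {q: True, n: False}
  {n: False, q: False}
  {n: True, q: True}


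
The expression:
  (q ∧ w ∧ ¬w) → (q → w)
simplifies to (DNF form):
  True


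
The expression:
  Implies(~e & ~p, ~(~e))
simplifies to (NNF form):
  e | p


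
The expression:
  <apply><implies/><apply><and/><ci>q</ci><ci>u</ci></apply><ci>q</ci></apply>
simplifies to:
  <true/>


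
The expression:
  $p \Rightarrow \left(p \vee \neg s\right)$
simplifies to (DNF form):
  $\text{True}$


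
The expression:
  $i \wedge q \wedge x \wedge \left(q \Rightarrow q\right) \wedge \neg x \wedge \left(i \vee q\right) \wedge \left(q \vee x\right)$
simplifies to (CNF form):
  $\text{False}$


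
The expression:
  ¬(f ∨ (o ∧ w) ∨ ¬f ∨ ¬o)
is never true.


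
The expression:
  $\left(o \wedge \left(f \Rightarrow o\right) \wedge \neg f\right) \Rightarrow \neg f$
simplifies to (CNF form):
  $\text{True}$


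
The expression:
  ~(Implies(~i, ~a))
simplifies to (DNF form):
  a & ~i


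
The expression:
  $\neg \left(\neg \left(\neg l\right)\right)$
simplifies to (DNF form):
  $\neg l$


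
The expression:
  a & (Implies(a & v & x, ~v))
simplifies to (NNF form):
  a & (~v | ~x)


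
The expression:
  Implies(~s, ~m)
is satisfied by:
  {s: True, m: False}
  {m: False, s: False}
  {m: True, s: True}


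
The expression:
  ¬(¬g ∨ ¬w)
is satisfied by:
  {w: True, g: True}


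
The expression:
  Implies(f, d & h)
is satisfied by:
  {h: True, d: True, f: False}
  {h: True, d: False, f: False}
  {d: True, h: False, f: False}
  {h: False, d: False, f: False}
  {f: True, h: True, d: True}


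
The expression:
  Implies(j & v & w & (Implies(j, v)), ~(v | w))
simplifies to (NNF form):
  ~j | ~v | ~w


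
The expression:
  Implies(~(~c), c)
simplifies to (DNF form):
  True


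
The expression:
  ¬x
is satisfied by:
  {x: False}


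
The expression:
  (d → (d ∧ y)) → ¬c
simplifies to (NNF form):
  (d ∧ ¬y) ∨ ¬c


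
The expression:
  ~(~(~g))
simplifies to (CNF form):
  ~g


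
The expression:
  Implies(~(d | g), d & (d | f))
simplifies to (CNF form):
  d | g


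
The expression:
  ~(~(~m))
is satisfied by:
  {m: False}


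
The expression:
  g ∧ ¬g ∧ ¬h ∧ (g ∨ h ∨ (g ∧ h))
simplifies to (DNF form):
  False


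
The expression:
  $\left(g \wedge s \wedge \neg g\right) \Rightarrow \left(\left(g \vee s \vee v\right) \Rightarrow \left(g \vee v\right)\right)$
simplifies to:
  $\text{True}$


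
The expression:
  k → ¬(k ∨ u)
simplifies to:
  ¬k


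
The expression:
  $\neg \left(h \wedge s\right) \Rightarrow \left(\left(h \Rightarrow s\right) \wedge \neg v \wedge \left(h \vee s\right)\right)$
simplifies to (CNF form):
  $s \wedge \left(h \vee \neg v\right)$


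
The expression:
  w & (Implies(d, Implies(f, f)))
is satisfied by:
  {w: True}


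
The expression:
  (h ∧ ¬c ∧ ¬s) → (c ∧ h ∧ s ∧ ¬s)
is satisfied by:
  {c: True, s: True, h: False}
  {c: True, h: False, s: False}
  {s: True, h: False, c: False}
  {s: False, h: False, c: False}
  {c: True, s: True, h: True}
  {c: True, h: True, s: False}
  {s: True, h: True, c: False}


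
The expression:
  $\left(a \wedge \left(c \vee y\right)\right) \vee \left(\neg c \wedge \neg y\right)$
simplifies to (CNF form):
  $\left(a \vee \neg c\right) \wedge \left(a \vee \neg y\right)$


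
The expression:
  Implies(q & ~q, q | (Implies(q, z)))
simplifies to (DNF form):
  True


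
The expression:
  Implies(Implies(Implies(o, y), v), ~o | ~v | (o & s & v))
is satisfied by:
  {s: True, v: False, o: False}
  {v: False, o: False, s: False}
  {s: True, o: True, v: False}
  {o: True, v: False, s: False}
  {s: True, v: True, o: False}
  {v: True, s: False, o: False}
  {s: True, o: True, v: True}


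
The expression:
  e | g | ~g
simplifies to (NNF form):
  True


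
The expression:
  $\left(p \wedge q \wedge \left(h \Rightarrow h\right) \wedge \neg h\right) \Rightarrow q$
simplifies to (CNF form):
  $\text{True}$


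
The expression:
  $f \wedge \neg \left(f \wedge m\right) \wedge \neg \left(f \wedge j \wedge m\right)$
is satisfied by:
  {f: True, m: False}


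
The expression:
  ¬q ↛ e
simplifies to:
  ¬e ∧ ¬q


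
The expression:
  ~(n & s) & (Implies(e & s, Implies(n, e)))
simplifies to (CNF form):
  ~n | ~s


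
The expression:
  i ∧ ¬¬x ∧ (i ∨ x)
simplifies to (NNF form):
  i ∧ x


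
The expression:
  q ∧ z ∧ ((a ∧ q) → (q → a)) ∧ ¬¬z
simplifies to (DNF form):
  q ∧ z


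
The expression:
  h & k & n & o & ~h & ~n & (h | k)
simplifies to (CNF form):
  False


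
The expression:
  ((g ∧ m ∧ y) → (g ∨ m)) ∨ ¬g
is always true.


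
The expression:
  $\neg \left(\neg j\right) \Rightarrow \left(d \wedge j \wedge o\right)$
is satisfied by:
  {d: True, o: True, j: False}
  {d: True, o: False, j: False}
  {o: True, d: False, j: False}
  {d: False, o: False, j: False}
  {j: True, d: True, o: True}


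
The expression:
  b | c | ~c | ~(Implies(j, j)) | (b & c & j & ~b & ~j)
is always true.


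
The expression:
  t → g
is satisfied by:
  {g: True, t: False}
  {t: False, g: False}
  {t: True, g: True}


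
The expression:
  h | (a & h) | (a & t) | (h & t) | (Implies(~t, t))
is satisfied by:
  {t: True, h: True}
  {t: True, h: False}
  {h: True, t: False}


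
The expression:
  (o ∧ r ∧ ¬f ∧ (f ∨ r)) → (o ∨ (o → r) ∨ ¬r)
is always true.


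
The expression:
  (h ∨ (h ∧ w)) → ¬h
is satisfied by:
  {h: False}


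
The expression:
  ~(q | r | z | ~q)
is never true.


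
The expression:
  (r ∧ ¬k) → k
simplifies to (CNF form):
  k ∨ ¬r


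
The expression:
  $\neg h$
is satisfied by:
  {h: False}


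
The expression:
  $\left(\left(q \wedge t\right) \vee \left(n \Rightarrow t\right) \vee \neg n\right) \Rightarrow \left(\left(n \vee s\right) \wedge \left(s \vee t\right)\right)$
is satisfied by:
  {n: True, s: True}
  {n: True, s: False}
  {s: True, n: False}


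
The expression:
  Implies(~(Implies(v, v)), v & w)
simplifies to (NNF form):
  True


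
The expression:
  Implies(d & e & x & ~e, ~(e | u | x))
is always true.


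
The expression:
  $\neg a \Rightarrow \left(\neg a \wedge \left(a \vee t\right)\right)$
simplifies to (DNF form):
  $a \vee t$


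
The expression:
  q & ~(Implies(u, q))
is never true.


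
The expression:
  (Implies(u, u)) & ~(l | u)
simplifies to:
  ~l & ~u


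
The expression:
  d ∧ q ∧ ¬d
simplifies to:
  False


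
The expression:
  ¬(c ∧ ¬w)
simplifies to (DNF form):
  w ∨ ¬c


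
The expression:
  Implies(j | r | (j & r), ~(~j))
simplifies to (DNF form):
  j | ~r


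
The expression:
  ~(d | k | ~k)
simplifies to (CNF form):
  False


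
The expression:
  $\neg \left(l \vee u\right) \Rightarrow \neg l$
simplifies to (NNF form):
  $\text{True}$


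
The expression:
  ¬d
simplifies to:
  ¬d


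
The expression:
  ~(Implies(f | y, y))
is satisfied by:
  {f: True, y: False}


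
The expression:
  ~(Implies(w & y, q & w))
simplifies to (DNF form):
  w & y & ~q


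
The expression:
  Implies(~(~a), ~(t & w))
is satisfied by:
  {w: False, t: False, a: False}
  {a: True, w: False, t: False}
  {t: True, w: False, a: False}
  {a: True, t: True, w: False}
  {w: True, a: False, t: False}
  {a: True, w: True, t: False}
  {t: True, w: True, a: False}


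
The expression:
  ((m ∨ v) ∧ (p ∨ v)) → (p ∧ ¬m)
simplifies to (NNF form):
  (p ∧ ¬m) ∨ (¬p ∧ ¬v)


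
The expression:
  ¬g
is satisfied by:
  {g: False}


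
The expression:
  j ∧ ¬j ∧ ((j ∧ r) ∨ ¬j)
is never true.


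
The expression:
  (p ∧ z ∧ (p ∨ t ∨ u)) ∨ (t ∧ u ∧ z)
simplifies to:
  z ∧ (p ∨ t) ∧ (p ∨ u)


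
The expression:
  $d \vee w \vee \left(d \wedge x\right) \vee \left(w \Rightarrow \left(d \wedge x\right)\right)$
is always true.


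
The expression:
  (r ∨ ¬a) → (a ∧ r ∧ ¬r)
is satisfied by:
  {a: True, r: False}


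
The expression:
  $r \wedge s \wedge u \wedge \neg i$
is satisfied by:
  {r: True, u: True, s: True, i: False}


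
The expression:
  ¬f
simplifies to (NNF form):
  ¬f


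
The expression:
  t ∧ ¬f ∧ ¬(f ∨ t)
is never true.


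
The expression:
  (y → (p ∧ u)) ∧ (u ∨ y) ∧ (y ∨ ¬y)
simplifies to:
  u ∧ (p ∨ ¬y)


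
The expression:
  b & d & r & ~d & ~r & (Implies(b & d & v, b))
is never true.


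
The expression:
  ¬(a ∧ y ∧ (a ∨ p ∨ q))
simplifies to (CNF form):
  ¬a ∨ ¬y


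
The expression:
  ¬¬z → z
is always true.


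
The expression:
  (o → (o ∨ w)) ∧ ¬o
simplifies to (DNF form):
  ¬o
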